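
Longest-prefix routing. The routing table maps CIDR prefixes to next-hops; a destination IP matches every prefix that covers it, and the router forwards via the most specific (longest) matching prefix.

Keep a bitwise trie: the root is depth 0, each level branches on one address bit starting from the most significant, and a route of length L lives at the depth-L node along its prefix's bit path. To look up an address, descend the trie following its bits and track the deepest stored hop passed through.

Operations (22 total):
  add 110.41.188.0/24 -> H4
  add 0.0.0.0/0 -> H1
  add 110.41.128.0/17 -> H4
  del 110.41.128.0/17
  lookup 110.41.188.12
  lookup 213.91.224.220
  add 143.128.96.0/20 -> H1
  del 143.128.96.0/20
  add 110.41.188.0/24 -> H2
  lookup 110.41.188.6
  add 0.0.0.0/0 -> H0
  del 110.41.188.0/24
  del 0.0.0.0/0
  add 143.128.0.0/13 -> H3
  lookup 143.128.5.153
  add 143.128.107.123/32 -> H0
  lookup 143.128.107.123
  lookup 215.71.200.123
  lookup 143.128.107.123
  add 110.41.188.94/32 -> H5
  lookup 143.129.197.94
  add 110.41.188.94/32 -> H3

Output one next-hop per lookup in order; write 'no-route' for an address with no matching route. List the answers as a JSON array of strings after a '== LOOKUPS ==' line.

Apply in order:
  add 110.41.188.0/24 -> H4 at depth 24
  add 0.0.0.0/0 -> H1 at depth 0
  add 110.41.128.0/17 -> H4 at depth 17
  del 110.41.128.0/17 (clear depth 17)
  ? 110.41.188.12  path d0:H1→d1:-→d2:-→d3:-→d4:-→d5:-→d6:-→d7:-→d8:-→d9:-→d10:-→d11:-→d12:-→d13:-→d14:-→d15:-→d16:-→d17:-→d18:-→d19:-→d20:-→d21:-→d22:-→d23:-→d24:H4  best=H4
  ? 213.91.224.220  path d0:H1  best=H1
  add 143.128.96.0/20 -> H1 at depth 20
  del 143.128.96.0/20 (clear depth 20)
  add 110.41.188.0/24 -> H2 at depth 24
  ? 110.41.188.6  path d0:H1→d1:-→d2:-→d3:-→d4:-→d5:-→d6:-→d7:-→d8:-→d9:-→d10:-→d11:-→d12:-→d13:-→d14:-→d15:-→d16:-→d17:-→d18:-→d19:-→d20:-→d21:-→d22:-→d23:-→d24:H2  best=H2
  add 0.0.0.0/0 -> H0 at depth 0
  del 110.41.188.0/24 (clear depth 24)
  del 0.0.0.0/0 (clear depth 0)
  add 143.128.0.0/13 -> H3 at depth 13
  ? 143.128.5.153  path d0:-→d1:-→d2:-→d3:-→d4:-→d5:-→d6:-→d7:-→d8:-→d9:-→d10:-→d11:-→d12:-→d13:H3→d14:-→d15:-→d16:-→d17:-  best=H3
  add 143.128.107.123/32 -> H0 at depth 32
  ? 143.128.107.123  path d0:-→d1:-→d2:-→d3:-→d4:-→d5:-→d6:-→d7:-→d8:-→d9:-→d10:-→d11:-→d12:-→d13:H3→d14:-→d15:-→d16:-→d17:-→d18:-→d19:-→d20:-→d21:-→d22:-→d23:-→d24:-→d25:-→d26:-→d27:-→d28:-→d29:-→d30:-→d31:-→d32:H0  best=H0
  ? 215.71.200.123  path d0:-→d1:-  best=no-route
  ? 143.128.107.123  path d0:-→d1:-→d2:-→d3:-→d4:-→d5:-→d6:-→d7:-→d8:-→d9:-→d10:-→d11:-→d12:-→d13:H3→d14:-→d15:-→d16:-→d17:-→d18:-→d19:-→d20:-→d21:-→d22:-→d23:-→d24:-→d25:-→d26:-→d27:-→d28:-→d29:-→d30:-→d31:-→d32:H0  best=H0
  add 110.41.188.94/32 -> H5 at depth 32
  ? 143.129.197.94  path d0:-→d1:-→d2:-→d3:-→d4:-→d5:-→d6:-→d7:-→d8:-→d9:-→d10:-→d11:-→d12:-→d13:H3→d14:-→d15:-  best=H3
  add 110.41.188.94/32 -> H3 at depth 32

== LOOKUPS ==
["H4","H1","H2","H3","H0","no-route","H0","H3"]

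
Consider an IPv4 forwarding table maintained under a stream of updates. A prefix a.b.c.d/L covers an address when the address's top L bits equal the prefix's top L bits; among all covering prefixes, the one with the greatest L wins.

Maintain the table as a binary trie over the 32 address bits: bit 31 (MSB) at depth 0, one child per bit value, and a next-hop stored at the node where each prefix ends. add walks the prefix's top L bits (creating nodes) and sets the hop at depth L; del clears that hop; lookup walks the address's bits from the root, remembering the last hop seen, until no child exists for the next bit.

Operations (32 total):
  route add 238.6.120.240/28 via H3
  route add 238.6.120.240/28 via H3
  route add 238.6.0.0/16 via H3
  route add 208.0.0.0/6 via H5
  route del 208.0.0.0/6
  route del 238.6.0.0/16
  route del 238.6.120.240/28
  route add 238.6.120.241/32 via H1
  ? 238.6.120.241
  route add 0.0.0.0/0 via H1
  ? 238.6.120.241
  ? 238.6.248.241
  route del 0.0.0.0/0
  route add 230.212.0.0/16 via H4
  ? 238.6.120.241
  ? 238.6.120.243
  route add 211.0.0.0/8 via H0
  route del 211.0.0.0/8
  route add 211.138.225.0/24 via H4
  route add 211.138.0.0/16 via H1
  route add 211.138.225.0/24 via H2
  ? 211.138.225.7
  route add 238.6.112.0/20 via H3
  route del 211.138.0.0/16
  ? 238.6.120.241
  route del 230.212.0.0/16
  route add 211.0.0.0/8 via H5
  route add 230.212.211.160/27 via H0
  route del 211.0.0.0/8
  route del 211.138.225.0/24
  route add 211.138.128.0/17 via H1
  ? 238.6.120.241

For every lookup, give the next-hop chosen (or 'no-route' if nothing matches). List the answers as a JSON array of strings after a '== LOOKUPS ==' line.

Process each operation:
  add 238.6.120.240/28 -> H3 at depth 28
  add 238.6.120.240/28 -> H3 at depth 28
  add 238.6.0.0/16 -> H3 at depth 16
  add 208.0.0.0/6 -> H5 at depth 6
  del 208.0.0.0/6 (clear depth 6)
  del 238.6.0.0/16 (clear depth 16)
  del 238.6.120.240/28 (clear depth 28)
  add 238.6.120.241/32 -> H1 at depth 32
  Q 238.6.120.241: descend 11101110000001100111100011110001 ; hops seen [H1] ; pick H1
  add 0.0.0.0/0 -> H1 at depth 0
  Q 238.6.120.241: descend 11101110000001100111100011110001 ; hops seen [H1,H1] ; pick H1
  Q 238.6.248.241: descend 1110111000000110 ; hops seen [H1] ; pick H1
  del 0.0.0.0/0 (clear depth 0)
  add 230.212.0.0/16 -> H4 at depth 16
  Q 238.6.120.241: descend 11101110000001100111100011110001 ; hops seen [H1] ; pick H1
  Q 238.6.120.243: descend 111011100000011001111000111100 ; hops seen [∅] ; pick no-route
  add 211.0.0.0/8 -> H0 at depth 8
  del 211.0.0.0/8 (clear depth 8)
  add 211.138.225.0/24 -> H4 at depth 24
  add 211.138.0.0/16 -> H1 at depth 16
  add 211.138.225.0/24 -> H2 at depth 24
  Q 211.138.225.7: descend 110100111000101011100001 ; hops seen [H1,H2] ; pick H2
  add 238.6.112.0/20 -> H3 at depth 20
  del 211.138.0.0/16 (clear depth 16)
  Q 238.6.120.241: descend 11101110000001100111100011110001 ; hops seen [H3,H1] ; pick H1
  del 230.212.0.0/16 (clear depth 16)
  add 211.0.0.0/8 -> H5 at depth 8
  add 230.212.211.160/27 -> H0 at depth 27
  del 211.0.0.0/8 (clear depth 8)
  del 211.138.225.0/24 (clear depth 24)
  add 211.138.128.0/17 -> H1 at depth 17
  Q 238.6.120.241: descend 11101110000001100111100011110001 ; hops seen [H3,H1] ; pick H1

== LOOKUPS ==
["H1","H1","H1","H1","no-route","H2","H1","H1"]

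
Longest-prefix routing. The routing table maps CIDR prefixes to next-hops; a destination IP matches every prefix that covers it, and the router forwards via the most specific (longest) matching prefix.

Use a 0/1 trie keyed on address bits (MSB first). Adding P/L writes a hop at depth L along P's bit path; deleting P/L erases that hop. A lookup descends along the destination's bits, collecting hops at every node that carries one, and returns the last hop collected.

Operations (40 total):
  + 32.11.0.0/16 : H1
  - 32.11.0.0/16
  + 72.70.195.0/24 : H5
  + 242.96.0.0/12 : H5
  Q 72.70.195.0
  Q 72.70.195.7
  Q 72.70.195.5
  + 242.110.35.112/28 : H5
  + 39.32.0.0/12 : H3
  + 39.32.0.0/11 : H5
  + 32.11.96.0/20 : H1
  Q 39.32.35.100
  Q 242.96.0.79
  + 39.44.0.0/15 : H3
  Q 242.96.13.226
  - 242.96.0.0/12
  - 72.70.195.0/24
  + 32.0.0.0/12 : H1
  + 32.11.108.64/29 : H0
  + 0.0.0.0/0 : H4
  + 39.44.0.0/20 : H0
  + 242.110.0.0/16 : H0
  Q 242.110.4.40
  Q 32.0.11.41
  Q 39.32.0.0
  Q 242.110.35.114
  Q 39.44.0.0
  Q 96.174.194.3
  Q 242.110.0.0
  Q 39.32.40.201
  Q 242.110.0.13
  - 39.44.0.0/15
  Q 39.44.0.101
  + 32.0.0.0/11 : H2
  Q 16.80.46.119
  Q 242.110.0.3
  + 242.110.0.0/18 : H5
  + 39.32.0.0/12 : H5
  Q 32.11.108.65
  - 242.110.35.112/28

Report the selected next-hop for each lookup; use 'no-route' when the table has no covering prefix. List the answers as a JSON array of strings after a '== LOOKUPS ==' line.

Apply in order:
  add 32.11.0.0/16 -> H1 at depth 16
  del 32.11.0.0/16 (clear depth 16)
  add 72.70.195.0/24 -> H5 at depth 24
  add 242.96.0.0/12 -> H5 at depth 12
  lookup 72.70.195.0: bits 010010000100011011000011 walk d0:-→d1:-→d2:-→d3:-→d4:-→d5:-→d6:-→d7:-→d8:-→d9:-→d10:-→d11:-→d12:-→d13:-→d14:-→d15:-→d16:-→d17:-→d18:-→d19:-→d20:-→d21:-→d22:-→d23:-→d24:H5 -> H5
  lookup 72.70.195.7: bits 010010000100011011000011 walk d0:-→d1:-→d2:-→d3:-→d4:-→d5:-→d6:-→d7:-→d8:-→d9:-→d10:-→d11:-→d12:-→d13:-→d14:-→d15:-→d16:-→d17:-→d18:-→d19:-→d20:-→d21:-→d22:-→d23:-→d24:H5 -> H5
  lookup 72.70.195.5: bits 010010000100011011000011 walk d0:-→d1:-→d2:-→d3:-→d4:-→d5:-→d6:-→d7:-→d8:-→d9:-→d10:-→d11:-→d12:-→d13:-→d14:-→d15:-→d16:-→d17:-→d18:-→d19:-→d20:-→d21:-→d22:-→d23:-→d24:H5 -> H5
  add 242.110.35.112/28 -> H5 at depth 28
  add 39.32.0.0/12 -> H3 at depth 12
  add 39.32.0.0/11 -> H5 at depth 11
  add 32.11.96.0/20 -> H1 at depth 20
  lookup 39.32.35.100: bits 001001110010 walk d0:-→d1:-→d2:-→d3:-→d4:-→d5:-→d6:-→d7:-→d8:-→d9:-→d10:-→d11:H5→d12:H3 -> H3
  lookup 242.96.0.79: bits 111100100110 walk d0:-→d1:-→d2:-→d3:-→d4:-→d5:-→d6:-→d7:-→d8:-→d9:-→d10:-→d11:-→d12:H5 -> H5
  add 39.44.0.0/15 -> H3 at depth 15
  lookup 242.96.13.226: bits 111100100110 walk d0:-→d1:-→d2:-→d3:-→d4:-→d5:-→d6:-→d7:-→d8:-→d9:-→d10:-→d11:-→d12:H5 -> H5
  del 242.96.0.0/12 (clear depth 12)
  del 72.70.195.0/24 (clear depth 24)
  add 32.0.0.0/12 -> H1 at depth 12
  add 32.11.108.64/29 -> H0 at depth 29
  add 0.0.0.0/0 -> H4 at depth 0
  add 39.44.0.0/20 -> H0 at depth 20
  add 242.110.0.0/16 -> H0 at depth 16
  lookup 242.110.4.40: bits 111100100110111000 walk d0:H4→d1:-→d2:-→d3:-→d4:-→d5:-→d6:-→d7:-→d8:-→d9:-→d10:-→d11:-→d12:-→d13:-→d14:-→d15:-→d16:H0→d17:-→d18:- -> H0
  lookup 32.0.11.41: bits 001000000000 walk d0:H4→d1:-→d2:-→d3:-→d4:-→d5:-→d6:-→d7:-→d8:-→d9:-→d10:-→d11:-→d12:H1 -> H1
  lookup 39.32.0.0: bits 001001110010 walk d0:H4→d1:-→d2:-→d3:-→d4:-→d5:-→d6:-→d7:-→d8:-→d9:-→d10:-→d11:H5→d12:H3 -> H3
  lookup 242.110.35.114: bits 1111001001101110001000110111 walk d0:H4→d1:-→d2:-→d3:-→d4:-→d5:-→d6:-→d7:-→d8:-→d9:-→d10:-→d11:-→d12:-→d13:-→d14:-→d15:-→d16:H0→d17:-→d18:-→d19:-→d20:-→d21:-→d22:-→d23:-→d24:-→d25:-→d26:-→d27:-→d28:H5 -> H5
  lookup 39.44.0.0: bits 00100111001011000000 walk d0:H4→d1:-→d2:-→d3:-→d4:-→d5:-→d6:-→d7:-→d8:-→d9:-→d10:-→d11:H5→d12:H3→d13:-→d14:-→d15:H3→d16:-→d17:-→d18:-→d19:-→d20:H0 -> H0
  lookup 96.174.194.3: bits 01 walk d0:H4→d1:-→d2:- -> H4
  lookup 242.110.0.0: bits 111100100110111000 walk d0:H4→d1:-→d2:-→d3:-→d4:-→d5:-→d6:-→d7:-→d8:-→d9:-→d10:-→d11:-→d12:-→d13:-→d14:-→d15:-→d16:H0→d17:-→d18:- -> H0
  lookup 39.32.40.201: bits 001001110010 walk d0:H4→d1:-→d2:-→d3:-→d4:-→d5:-→d6:-→d7:-→d8:-→d9:-→d10:-→d11:H5→d12:H3 -> H3
  lookup 242.110.0.13: bits 111100100110111000 walk d0:H4→d1:-→d2:-→d3:-→d4:-→d5:-→d6:-→d7:-→d8:-→d9:-→d10:-→d11:-→d12:-→d13:-→d14:-→d15:-→d16:H0→d17:-→d18:- -> H0
  del 39.44.0.0/15 (clear depth 15)
  lookup 39.44.0.101: bits 00100111001011000000 walk d0:H4→d1:-→d2:-→d3:-→d4:-→d5:-→d6:-→d7:-→d8:-→d9:-→d10:-→d11:H5→d12:H3→d13:-→d14:-→d15:-→d16:-→d17:-→d18:-→d19:-→d20:H0 -> H0
  add 32.0.0.0/11 -> H2 at depth 11
  lookup 16.80.46.119: bits 00 walk d0:H4→d1:-→d2:- -> H4
  lookup 242.110.0.3: bits 111100100110111000 walk d0:H4→d1:-→d2:-→d3:-→d4:-→d5:-→d6:-→d7:-→d8:-→d9:-→d10:-→d11:-→d12:-→d13:-→d14:-→d15:-→d16:H0→d17:-→d18:- -> H0
  add 242.110.0.0/18 -> H5 at depth 18
  add 39.32.0.0/12 -> H5 at depth 12
  lookup 32.11.108.65: bits 00100000000010110110110001000 walk d0:H4→d1:-→d2:-→d3:-→d4:-→d5:-→d6:-→d7:-→d8:-→d9:-→d10:-→d11:H2→d12:H1→d13:-→d14:-→d15:-→d16:-→d17:-→d18:-→d19:-→d20:H1→d21:-→d22:-→d23:-→d24:-→d25:-→d26:-→d27:-→d28:-→d29:H0 -> H0
  del 242.110.35.112/28 (clear depth 28)

== LOOKUPS ==
["H5","H5","H5","H3","H5","H5","H0","H1","H3","H5","H0","H4","H0","H3","H0","H0","H4","H0","H0"]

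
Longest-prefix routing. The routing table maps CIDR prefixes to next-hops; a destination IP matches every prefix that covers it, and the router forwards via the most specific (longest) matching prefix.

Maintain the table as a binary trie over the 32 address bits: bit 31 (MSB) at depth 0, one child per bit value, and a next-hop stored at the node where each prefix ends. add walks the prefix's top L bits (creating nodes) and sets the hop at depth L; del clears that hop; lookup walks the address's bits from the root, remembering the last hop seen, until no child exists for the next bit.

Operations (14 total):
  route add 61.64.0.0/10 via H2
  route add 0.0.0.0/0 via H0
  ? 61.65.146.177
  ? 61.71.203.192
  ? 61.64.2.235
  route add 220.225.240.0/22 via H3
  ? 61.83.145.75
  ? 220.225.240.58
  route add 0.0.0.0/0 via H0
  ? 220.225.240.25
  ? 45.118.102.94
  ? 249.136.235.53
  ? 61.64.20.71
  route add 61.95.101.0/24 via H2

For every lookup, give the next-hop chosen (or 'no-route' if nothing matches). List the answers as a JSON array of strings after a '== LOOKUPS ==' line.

Process each operation:
  add 61.64.0.0/10 -> H2 at depth 10
  add 0.0.0.0/0 -> H0 at depth 0
  lookup 61.65.146.177: bits 0011110101 walk d0:H0→d1:-→d2:-→d3:-→d4:-→d5:-→d6:-→d7:-→d8:-→d9:-→d10:H2 -> H2
  lookup 61.71.203.192: bits 0011110101 walk d0:H0→d1:-→d2:-→d3:-→d4:-→d5:-→d6:-→d7:-→d8:-→d9:-→d10:H2 -> H2
  lookup 61.64.2.235: bits 0011110101 walk d0:H0→d1:-→d2:-→d3:-→d4:-→d5:-→d6:-→d7:-→d8:-→d9:-→d10:H2 -> H2
  add 220.225.240.0/22 -> H3 at depth 22
  lookup 61.83.145.75: bits 0011110101 walk d0:H0→d1:-→d2:-→d3:-→d4:-→d5:-→d6:-→d7:-→d8:-→d9:-→d10:H2 -> H2
  lookup 220.225.240.58: bits 1101110011100001111100 walk d0:H0→d1:-→d2:-→d3:-→d4:-→d5:-→d6:-→d7:-→d8:-→d9:-→d10:-→d11:-→d12:-→d13:-→d14:-→d15:-→d16:-→d17:-→d18:-→d19:-→d20:-→d21:-→d22:H3 -> H3
  add 0.0.0.0/0 -> H0 at depth 0
  lookup 220.225.240.25: bits 1101110011100001111100 walk d0:H0→d1:-→d2:-→d3:-→d4:-→d5:-→d6:-→d7:-→d8:-→d9:-→d10:-→d11:-→d12:-→d13:-→d14:-→d15:-→d16:-→d17:-→d18:-→d19:-→d20:-→d21:-→d22:H3 -> H3
  lookup 45.118.102.94: bits 001 walk d0:H0→d1:-→d2:-→d3:- -> H0
  lookup 249.136.235.53: bits 11 walk d0:H0→d1:-→d2:- -> H0
  lookup 61.64.20.71: bits 0011110101 walk d0:H0→d1:-→d2:-→d3:-→d4:-→d5:-→d6:-→d7:-→d8:-→d9:-→d10:H2 -> H2
  add 61.95.101.0/24 -> H2 at depth 24

== LOOKUPS ==
["H2","H2","H2","H2","H3","H3","H0","H0","H2"]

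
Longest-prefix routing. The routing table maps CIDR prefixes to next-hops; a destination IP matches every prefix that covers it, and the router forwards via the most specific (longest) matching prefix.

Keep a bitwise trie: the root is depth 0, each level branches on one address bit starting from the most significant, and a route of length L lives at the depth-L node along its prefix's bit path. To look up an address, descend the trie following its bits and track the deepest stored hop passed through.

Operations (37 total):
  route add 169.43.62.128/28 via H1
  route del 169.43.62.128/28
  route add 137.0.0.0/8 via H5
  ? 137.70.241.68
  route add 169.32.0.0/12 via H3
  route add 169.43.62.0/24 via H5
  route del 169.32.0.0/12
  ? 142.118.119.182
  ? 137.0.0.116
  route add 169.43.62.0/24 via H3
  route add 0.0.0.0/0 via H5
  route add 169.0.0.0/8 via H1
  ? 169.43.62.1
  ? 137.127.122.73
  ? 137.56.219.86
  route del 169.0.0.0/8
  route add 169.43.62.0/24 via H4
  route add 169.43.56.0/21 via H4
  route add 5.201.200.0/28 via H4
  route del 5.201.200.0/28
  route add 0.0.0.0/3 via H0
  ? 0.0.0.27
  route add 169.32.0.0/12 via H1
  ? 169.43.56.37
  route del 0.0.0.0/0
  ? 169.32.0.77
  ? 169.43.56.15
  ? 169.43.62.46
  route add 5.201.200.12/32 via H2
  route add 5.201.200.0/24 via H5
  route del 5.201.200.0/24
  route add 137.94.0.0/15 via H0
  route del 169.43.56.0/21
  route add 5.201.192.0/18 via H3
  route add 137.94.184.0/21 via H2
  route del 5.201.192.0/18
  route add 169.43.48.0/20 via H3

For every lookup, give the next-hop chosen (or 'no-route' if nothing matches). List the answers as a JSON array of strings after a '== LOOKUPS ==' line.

Apply in order:
  + 169.43.62.128/28 (H1) depth=28
  del 169.43.62.128/28 (clear depth 28)
  + 137.0.0.0/8 (H5) depth=8
  Q 137.70.241.68: descend 10001001 ; hops seen [H5] ; pick H5
  + 169.32.0.0/12 (H3) depth=12
  + 169.43.62.0/24 (H5) depth=24
  del 169.32.0.0/12 (clear depth 12)
  Q 142.118.119.182: descend 10001 ; hops seen [∅] ; pick no-route
  Q 137.0.0.116: descend 10001001 ; hops seen [H5] ; pick H5
  + 169.43.62.0/24 (H3) depth=24
  + 0.0.0.0/0 (H5) depth=0
  + 169.0.0.0/8 (H1) depth=8
  Q 169.43.62.1: descend 101010010010101100111110 ; hops seen [H5,H1,H3] ; pick H3
  Q 137.127.122.73: descend 10001001 ; hops seen [H5,H5] ; pick H5
  Q 137.56.219.86: descend 10001001 ; hops seen [H5,H5] ; pick H5
  del 169.0.0.0/8 (clear depth 8)
  + 169.43.62.0/24 (H4) depth=24
  + 169.43.56.0/21 (H4) depth=21
  + 5.201.200.0/28 (H4) depth=28
  del 5.201.200.0/28 (clear depth 28)
  + 0.0.0.0/3 (H0) depth=3
  Q 0.0.0.27: descend 00000 ; hops seen [H5,H0] ; pick H0
  + 169.32.0.0/12 (H1) depth=12
  Q 169.43.56.37: descend 101010010010101100111 ; hops seen [H5,H1,H4] ; pick H4
  del 0.0.0.0/0 (clear depth 0)
  Q 169.32.0.77: descend 101010010010 ; hops seen [H1] ; pick H1
  Q 169.43.56.15: descend 101010010010101100111 ; hops seen [H1,H4] ; pick H4
  Q 169.43.62.46: descend 101010010010101100111110 ; hops seen [H1,H4,H4] ; pick H4
  + 5.201.200.12/32 (H2) depth=32
  + 5.201.200.0/24 (H5) depth=24
  del 5.201.200.0/24 (clear depth 24)
  + 137.94.0.0/15 (H0) depth=15
  del 169.43.56.0/21 (clear depth 21)
  + 5.201.192.0/18 (H3) depth=18
  + 137.94.184.0/21 (H2) depth=21
  del 5.201.192.0/18 (clear depth 18)
  + 169.43.48.0/20 (H3) depth=20

== LOOKUPS ==
["H5","no-route","H5","H3","H5","H5","H0","H4","H1","H4","H4"]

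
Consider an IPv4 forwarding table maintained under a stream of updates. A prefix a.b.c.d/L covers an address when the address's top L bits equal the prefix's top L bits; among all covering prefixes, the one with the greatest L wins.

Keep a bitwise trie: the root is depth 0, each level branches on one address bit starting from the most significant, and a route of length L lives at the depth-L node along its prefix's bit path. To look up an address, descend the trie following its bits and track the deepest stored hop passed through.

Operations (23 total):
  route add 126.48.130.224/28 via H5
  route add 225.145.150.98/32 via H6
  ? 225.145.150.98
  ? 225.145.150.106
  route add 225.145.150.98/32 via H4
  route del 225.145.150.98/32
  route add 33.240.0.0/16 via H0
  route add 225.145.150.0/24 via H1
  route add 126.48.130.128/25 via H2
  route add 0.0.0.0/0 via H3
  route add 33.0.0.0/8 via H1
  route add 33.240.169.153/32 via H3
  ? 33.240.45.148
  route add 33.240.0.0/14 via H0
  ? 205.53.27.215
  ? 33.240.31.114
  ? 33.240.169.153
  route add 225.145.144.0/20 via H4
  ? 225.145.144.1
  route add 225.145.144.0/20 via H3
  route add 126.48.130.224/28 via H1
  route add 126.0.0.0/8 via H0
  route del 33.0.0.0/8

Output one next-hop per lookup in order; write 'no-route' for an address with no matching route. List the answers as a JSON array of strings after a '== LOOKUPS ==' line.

Trace:
  + 126.48.130.224/28 (H5) depth=28
  + 225.145.150.98/32 (H6) depth=32
  lookup 225.145.150.98: bits 11100001100100011001011001100010 walk d0:-→d1:-→d2:-→d3:-→d4:-→d5:-→d6:-→d7:-→d8:-→d9:-→d10:-→d11:-→d12:-→d13:-→d14:-→d15:-→d16:-→d17:-→d18:-→d19:-→d20:-→d21:-→d22:-→d23:-→d24:-→d25:-→d26:-→d27:-→d28:-→d29:-→d30:-→d31:-→d32:H6 -> H6
  lookup 225.145.150.106: bits 1110000110010001100101100110 walk d0:-→d1:-→d2:-→d3:-→d4:-→d5:-→d6:-→d7:-→d8:-→d9:-→d10:-→d11:-→d12:-→d13:-→d14:-→d15:-→d16:-→d17:-→d18:-→d19:-→d20:-→d21:-→d22:-→d23:-→d24:-→d25:-→d26:-→d27:-→d28:- -> no-route
  + 225.145.150.98/32 (H4) depth=32
  - 225.145.150.98/32 clear@32
  + 33.240.0.0/16 (H0) depth=16
  + 225.145.150.0/24 (H1) depth=24
  + 126.48.130.128/25 (H2) depth=25
  + 0.0.0.0/0 (H3) depth=0
  + 33.0.0.0/8 (H1) depth=8
  + 33.240.169.153/32 (H3) depth=32
  lookup 33.240.45.148: bits 0010000111110000 walk d0:H3→d1:-→d2:-→d3:-→d4:-→d5:-→d6:-→d7:-→d8:H1→d9:-→d10:-→d11:-→d12:-→d13:-→d14:-→d15:-→d16:H0 -> H0
  + 33.240.0.0/14 (H0) depth=14
  lookup 205.53.27.215: bits 11 walk d0:H3→d1:-→d2:- -> H3
  lookup 33.240.31.114: bits 0010000111110000 walk d0:H3→d1:-→d2:-→d3:-→d4:-→d5:-→d6:-→d7:-→d8:H1→d9:-→d10:-→d11:-→d12:-→d13:-→d14:H0→d15:-→d16:H0 -> H0
  lookup 33.240.169.153: bits 00100001111100001010100110011001 walk d0:H3→d1:-→d2:-→d3:-→d4:-→d5:-→d6:-→d7:-→d8:H1→d9:-→d10:-→d11:-→d12:-→d13:-→d14:H0→d15:-→d16:H0→d17:-→d18:-→d19:-→d20:-→d21:-→d22:-→d23:-→d24:-→d25:-→d26:-→d27:-→d28:-→d29:-→d30:-→d31:-→d32:H3 -> H3
  + 225.145.144.0/20 (H4) depth=20
  lookup 225.145.144.1: bits 111000011001000110010 walk d0:H3→d1:-→d2:-→d3:-→d4:-→d5:-→d6:-→d7:-→d8:-→d9:-→d10:-→d11:-→d12:-→d13:-→d14:-→d15:-→d16:-→d17:-→d18:-→d19:-→d20:H4→d21:- -> H4
  + 225.145.144.0/20 (H3) depth=20
  + 126.48.130.224/28 (H1) depth=28
  + 126.0.0.0/8 (H0) depth=8
  - 33.0.0.0/8 clear@8

== LOOKUPS ==
["H6","no-route","H0","H3","H0","H3","H4"]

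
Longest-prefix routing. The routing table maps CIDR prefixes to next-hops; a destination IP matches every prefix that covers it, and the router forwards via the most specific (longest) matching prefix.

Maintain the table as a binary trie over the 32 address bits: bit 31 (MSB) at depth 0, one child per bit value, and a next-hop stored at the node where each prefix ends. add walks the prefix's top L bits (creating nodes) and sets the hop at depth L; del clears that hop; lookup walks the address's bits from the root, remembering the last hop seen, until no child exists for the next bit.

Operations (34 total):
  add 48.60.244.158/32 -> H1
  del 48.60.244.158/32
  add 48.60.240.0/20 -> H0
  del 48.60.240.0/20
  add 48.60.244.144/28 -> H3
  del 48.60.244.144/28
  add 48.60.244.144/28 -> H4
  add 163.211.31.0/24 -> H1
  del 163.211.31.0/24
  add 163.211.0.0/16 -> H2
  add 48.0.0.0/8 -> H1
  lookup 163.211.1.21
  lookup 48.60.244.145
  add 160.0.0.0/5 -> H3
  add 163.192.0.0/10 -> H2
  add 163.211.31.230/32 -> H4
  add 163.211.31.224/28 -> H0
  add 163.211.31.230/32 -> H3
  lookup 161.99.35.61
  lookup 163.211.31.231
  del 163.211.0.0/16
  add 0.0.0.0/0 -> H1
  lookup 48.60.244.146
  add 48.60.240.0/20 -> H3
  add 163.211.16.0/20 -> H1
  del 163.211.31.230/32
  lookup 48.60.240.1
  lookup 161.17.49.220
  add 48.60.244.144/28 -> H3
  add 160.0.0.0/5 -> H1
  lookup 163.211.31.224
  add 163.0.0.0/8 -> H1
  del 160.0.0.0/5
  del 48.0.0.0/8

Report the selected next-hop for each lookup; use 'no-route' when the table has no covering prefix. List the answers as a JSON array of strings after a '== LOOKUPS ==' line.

Apply in order:
  + 48.60.244.158/32 (H1) depth=32
  - 48.60.244.158/32 clear@32
  + 48.60.240.0/20 (H0) depth=20
  - 48.60.240.0/20 clear@20
  + 48.60.244.144/28 (H3) depth=28
  - 48.60.244.144/28 clear@28
  + 48.60.244.144/28 (H4) depth=28
  + 163.211.31.0/24 (H1) depth=24
  - 163.211.31.0/24 clear@24
  + 163.211.0.0/16 (H2) depth=16
  + 48.0.0.0/8 (H1) depth=8
  Q 163.211.1.21: descend 1010001111010011000 ; hops seen [H2] ; pick H2
  Q 48.60.244.145: descend 0011000000111100111101001001 ; hops seen [H1,H4] ; pick H4
  + 160.0.0.0/5 (H3) depth=5
  + 163.192.0.0/10 (H2) depth=10
  + 163.211.31.230/32 (H4) depth=32
  + 163.211.31.224/28 (H0) depth=28
  + 163.211.31.230/32 (H3) depth=32
  Q 161.99.35.61: descend 101000 ; hops seen [H3] ; pick H3
  Q 163.211.31.231: descend 1010001111010011000111111110011 ; hops seen [H3,H2,H2,H0] ; pick H0
  - 163.211.0.0/16 clear@16
  + 0.0.0.0/0 (H1) depth=0
  Q 48.60.244.146: descend 0011000000111100111101001001 ; hops seen [H1,H1,H4] ; pick H4
  + 48.60.240.0/20 (H3) depth=20
  + 163.211.16.0/20 (H1) depth=20
  - 163.211.31.230/32 clear@32
  Q 48.60.240.1: descend 001100000011110011110 ; hops seen [H1,H1,H3] ; pick H3
  Q 161.17.49.220: descend 101000 ; hops seen [H1,H3] ; pick H3
  + 48.60.244.144/28 (H3) depth=28
  + 160.0.0.0/5 (H1) depth=5
  Q 163.211.31.224: descend 10100011110100110001111111100 ; hops seen [H1,H1,H2,H1,H0] ; pick H0
  + 163.0.0.0/8 (H1) depth=8
  - 160.0.0.0/5 clear@5
  - 48.0.0.0/8 clear@8

== LOOKUPS ==
["H2","H4","H3","H0","H4","H3","H3","H0"]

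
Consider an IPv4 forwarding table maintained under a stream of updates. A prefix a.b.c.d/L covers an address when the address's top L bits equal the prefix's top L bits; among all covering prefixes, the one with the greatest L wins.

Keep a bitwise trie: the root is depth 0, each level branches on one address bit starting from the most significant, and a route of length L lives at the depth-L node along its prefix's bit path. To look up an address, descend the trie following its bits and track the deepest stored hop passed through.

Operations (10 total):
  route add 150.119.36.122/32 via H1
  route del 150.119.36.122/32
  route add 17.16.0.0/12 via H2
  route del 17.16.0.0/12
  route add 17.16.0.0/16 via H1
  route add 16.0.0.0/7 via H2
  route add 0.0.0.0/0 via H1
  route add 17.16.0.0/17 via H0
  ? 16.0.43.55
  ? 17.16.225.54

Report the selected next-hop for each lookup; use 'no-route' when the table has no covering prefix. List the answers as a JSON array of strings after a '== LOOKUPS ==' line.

Process each operation:
  add 150.119.36.122/32 -> H1 at depth 32
  del 150.119.36.122/32 (clear depth 32)
  add 17.16.0.0/12 -> H2 at depth 12
  del 17.16.0.0/12 (clear depth 12)
  add 17.16.0.0/16 -> H1 at depth 16
  add 16.0.0.0/7 -> H2 at depth 7
  add 0.0.0.0/0 -> H1 at depth 0
  add 17.16.0.0/17 -> H0 at depth 17
  Q 16.0.43.55: descend 0001000 ; hops seen [H1,H2] ; pick H2
  Q 17.16.225.54: descend 0001000100010000 ; hops seen [H1,H2,H1] ; pick H1

== LOOKUPS ==
["H2","H1"]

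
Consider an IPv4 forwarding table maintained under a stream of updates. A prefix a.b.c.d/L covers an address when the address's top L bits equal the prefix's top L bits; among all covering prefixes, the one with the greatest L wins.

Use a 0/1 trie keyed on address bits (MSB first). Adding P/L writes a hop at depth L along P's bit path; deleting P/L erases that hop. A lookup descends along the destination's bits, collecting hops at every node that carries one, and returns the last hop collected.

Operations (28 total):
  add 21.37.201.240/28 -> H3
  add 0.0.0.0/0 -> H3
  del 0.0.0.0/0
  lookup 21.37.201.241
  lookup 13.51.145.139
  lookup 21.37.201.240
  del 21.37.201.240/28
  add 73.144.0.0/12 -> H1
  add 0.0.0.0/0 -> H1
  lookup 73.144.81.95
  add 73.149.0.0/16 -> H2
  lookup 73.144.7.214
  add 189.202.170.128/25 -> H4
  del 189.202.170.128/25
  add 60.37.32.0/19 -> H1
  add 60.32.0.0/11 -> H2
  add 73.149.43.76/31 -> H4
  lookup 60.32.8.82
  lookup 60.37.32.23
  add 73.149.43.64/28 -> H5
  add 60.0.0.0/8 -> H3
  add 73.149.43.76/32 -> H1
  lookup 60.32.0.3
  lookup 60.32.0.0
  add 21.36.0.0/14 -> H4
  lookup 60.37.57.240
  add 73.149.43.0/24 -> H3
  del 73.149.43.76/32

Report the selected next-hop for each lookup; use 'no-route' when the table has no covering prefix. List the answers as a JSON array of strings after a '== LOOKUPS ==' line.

Trace:
  + 21.37.201.240/28 (H3) depth=28
  + 0.0.0.0/0 (H3) depth=0
  - 0.0.0.0/0 clear@0
  Q 21.37.201.241: descend 0001010100100101110010011111 ; hops seen [H3] ; pick H3
  Q 13.51.145.139: descend 000 ; hops seen [∅] ; pick no-route
  Q 21.37.201.240: descend 0001010100100101110010011111 ; hops seen [H3] ; pick H3
  - 21.37.201.240/28 clear@28
  + 73.144.0.0/12 (H1) depth=12
  + 0.0.0.0/0 (H1) depth=0
  Q 73.144.81.95: descend 010010011001 ; hops seen [H1,H1] ; pick H1
  + 73.149.0.0/16 (H2) depth=16
  Q 73.144.7.214: descend 0100100110010 ; hops seen [H1,H1] ; pick H1
  + 189.202.170.128/25 (H4) depth=25
  - 189.202.170.128/25 clear@25
  + 60.37.32.0/19 (H1) depth=19
  + 60.32.0.0/11 (H2) depth=11
  + 73.149.43.76/31 (H4) depth=31
  Q 60.32.8.82: descend 0011110000100 ; hops seen [H1,H2] ; pick H2
  Q 60.37.32.23: descend 0011110000100101001 ; hops seen [H1,H2,H1] ; pick H1
  + 73.149.43.64/28 (H5) depth=28
  + 60.0.0.0/8 (H3) depth=8
  + 73.149.43.76/32 (H1) depth=32
  Q 60.32.0.3: descend 0011110000100 ; hops seen [H1,H3,H2] ; pick H2
  Q 60.32.0.0: descend 0011110000100 ; hops seen [H1,H3,H2] ; pick H2
  + 21.36.0.0/14 (H4) depth=14
  Q 60.37.57.240: descend 0011110000100101001 ; hops seen [H1,H3,H2,H1] ; pick H1
  + 73.149.43.0/24 (H3) depth=24
  - 73.149.43.76/32 clear@32

== LOOKUPS ==
["H3","no-route","H3","H1","H1","H2","H1","H2","H2","H1"]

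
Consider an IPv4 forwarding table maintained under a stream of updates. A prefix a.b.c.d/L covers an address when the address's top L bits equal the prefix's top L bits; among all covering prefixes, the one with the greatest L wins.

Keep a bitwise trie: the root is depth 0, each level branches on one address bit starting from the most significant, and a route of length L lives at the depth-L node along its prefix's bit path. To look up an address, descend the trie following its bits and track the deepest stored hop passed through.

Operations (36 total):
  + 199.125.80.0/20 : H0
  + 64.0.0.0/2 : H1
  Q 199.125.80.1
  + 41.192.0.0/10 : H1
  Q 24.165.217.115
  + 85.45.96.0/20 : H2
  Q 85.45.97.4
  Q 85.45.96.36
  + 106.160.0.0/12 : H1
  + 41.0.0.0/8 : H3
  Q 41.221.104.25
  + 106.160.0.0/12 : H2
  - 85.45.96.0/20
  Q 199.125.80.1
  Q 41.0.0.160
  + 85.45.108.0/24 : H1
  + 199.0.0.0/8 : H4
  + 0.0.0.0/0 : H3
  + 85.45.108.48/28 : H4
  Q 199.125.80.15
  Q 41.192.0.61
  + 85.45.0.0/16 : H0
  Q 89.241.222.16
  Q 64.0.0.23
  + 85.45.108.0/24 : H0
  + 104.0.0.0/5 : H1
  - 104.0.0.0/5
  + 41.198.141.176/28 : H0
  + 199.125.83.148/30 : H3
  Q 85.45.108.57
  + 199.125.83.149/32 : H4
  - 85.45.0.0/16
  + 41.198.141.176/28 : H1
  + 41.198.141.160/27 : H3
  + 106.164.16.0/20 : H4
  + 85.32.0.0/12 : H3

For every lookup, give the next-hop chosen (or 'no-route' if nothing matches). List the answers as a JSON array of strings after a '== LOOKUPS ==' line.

Trace:
  add 199.125.80.0/20 -> H0 at depth 20
  add 64.0.0.0/2 -> H1 at depth 2
  ? 199.125.80.1  path d0:-→d1:-→d2:-→d3:-→d4:-→d5:-→d6:-→d7:-→d8:-→d9:-→d10:-→d11:-→d12:-→d13:-→d14:-→d15:-→d16:-→d17:-→d18:-→d19:-→d20:H0  best=H0
  add 41.192.0.0/10 -> H1 at depth 10
  ? 24.165.217.115  path d0:-→d1:-→d2:-  best=no-route
  add 85.45.96.0/20 -> H2 at depth 20
  ? 85.45.97.4  path d0:-→d1:-→d2:H1→d3:-→d4:-→d5:-→d6:-→d7:-→d8:-→d9:-→d10:-→d11:-→d12:-→d13:-→d14:-→d15:-→d16:-→d17:-→d18:-→d19:-→d20:H2  best=H2
  ? 85.45.96.36  path d0:-→d1:-→d2:H1→d3:-→d4:-→d5:-→d6:-→d7:-→d8:-→d9:-→d10:-→d11:-→d12:-→d13:-→d14:-→d15:-→d16:-→d17:-→d18:-→d19:-→d20:H2  best=H2
  add 106.160.0.0/12 -> H1 at depth 12
  add 41.0.0.0/8 -> H3 at depth 8
  ? 41.221.104.25  path d0:-→d1:-→d2:-→d3:-→d4:-→d5:-→d6:-→d7:-→d8:H3→d9:-→d10:H1  best=H1
  add 106.160.0.0/12 -> H2 at depth 12
  - 85.45.96.0/20 clear@20
  ? 199.125.80.1  path d0:-→d1:-→d2:-→d3:-→d4:-→d5:-→d6:-→d7:-→d8:-→d9:-→d10:-→d11:-→d12:-→d13:-→d14:-→d15:-→d16:-→d17:-→d18:-→d19:-→d20:H0  best=H0
  ? 41.0.0.160  path d0:-→d1:-→d2:-→d3:-→d4:-→d5:-→d6:-→d7:-→d8:H3  best=H3
  add 85.45.108.0/24 -> H1 at depth 24
  add 199.0.0.0/8 -> H4 at depth 8
  add 0.0.0.0/0 -> H3 at depth 0
  add 85.45.108.48/28 -> H4 at depth 28
  ? 199.125.80.15  path d0:H3→d1:-→d2:-→d3:-→d4:-→d5:-→d6:-→d7:-→d8:H4→d9:-→d10:-→d11:-→d12:-→d13:-→d14:-→d15:-→d16:-→d17:-→d18:-→d19:-→d20:H0  best=H0
  ? 41.192.0.61  path d0:H3→d1:-→d2:-→d3:-→d4:-→d5:-→d6:-→d7:-→d8:H3→d9:-→d10:H1  best=H1
  add 85.45.0.0/16 -> H0 at depth 16
  ? 89.241.222.16  path d0:H3→d1:-→d2:H1→d3:-→d4:-  best=H1
  ? 64.0.0.23  path d0:H3→d1:-→d2:H1→d3:-  best=H1
  add 85.45.108.0/24 -> H0 at depth 24
  add 104.0.0.0/5 -> H1 at depth 5
  - 104.0.0.0/5 clear@5
  add 41.198.141.176/28 -> H0 at depth 28
  add 199.125.83.148/30 -> H3 at depth 30
  ? 85.45.108.57  path d0:H3→d1:-→d2:H1→d3:-→d4:-→d5:-→d6:-→d7:-→d8:-→d9:-→d10:-→d11:-→d12:-→d13:-→d14:-→d15:-→d16:H0→d17:-→d18:-→d19:-→d20:-→d21:-→d22:-→d23:-→d24:H0→d25:-→d26:-→d27:-→d28:H4  best=H4
  add 199.125.83.149/32 -> H4 at depth 32
  - 85.45.0.0/16 clear@16
  add 41.198.141.176/28 -> H1 at depth 28
  add 41.198.141.160/27 -> H3 at depth 27
  add 106.164.16.0/20 -> H4 at depth 20
  add 85.32.0.0/12 -> H3 at depth 12

== LOOKUPS ==
["H0","no-route","H2","H2","H1","H0","H3","H0","H1","H1","H1","H4"]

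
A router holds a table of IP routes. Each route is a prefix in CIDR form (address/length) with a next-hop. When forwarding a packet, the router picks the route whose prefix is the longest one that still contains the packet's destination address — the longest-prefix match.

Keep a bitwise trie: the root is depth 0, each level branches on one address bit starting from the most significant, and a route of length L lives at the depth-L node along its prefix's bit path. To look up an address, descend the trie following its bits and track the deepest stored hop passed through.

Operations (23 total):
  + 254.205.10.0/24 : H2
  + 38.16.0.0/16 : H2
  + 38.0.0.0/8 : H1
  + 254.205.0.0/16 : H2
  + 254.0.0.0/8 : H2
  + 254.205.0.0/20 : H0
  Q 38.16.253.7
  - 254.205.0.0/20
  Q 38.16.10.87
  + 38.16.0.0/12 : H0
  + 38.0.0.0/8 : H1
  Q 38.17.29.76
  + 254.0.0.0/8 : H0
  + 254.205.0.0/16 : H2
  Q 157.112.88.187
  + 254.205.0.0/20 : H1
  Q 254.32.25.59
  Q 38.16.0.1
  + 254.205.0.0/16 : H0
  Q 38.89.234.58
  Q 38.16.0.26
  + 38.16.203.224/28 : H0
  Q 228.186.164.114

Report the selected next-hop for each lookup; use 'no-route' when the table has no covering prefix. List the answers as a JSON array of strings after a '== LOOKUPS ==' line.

Apply in order:
  add 254.205.10.0/24 -> H2 at depth 24
  add 38.16.0.0/16 -> H2 at depth 16
  add 38.0.0.0/8 -> H1 at depth 8
  add 254.205.0.0/16 -> H2 at depth 16
  add 254.0.0.0/8 -> H2 at depth 8
  add 254.205.0.0/20 -> H0 at depth 20
  Q 38.16.253.7: descend 0010011000010000 ; hops seen [H1,H2] ; pick H2
  del 254.205.0.0/20 (clear depth 20)
  Q 38.16.10.87: descend 0010011000010000 ; hops seen [H1,H2] ; pick H2
  add 38.16.0.0/12 -> H0 at depth 12
  add 38.0.0.0/8 -> H1 at depth 8
  Q 38.17.29.76: descend 001001100001000 ; hops seen [H1,H0] ; pick H0
  add 254.0.0.0/8 -> H0 at depth 8
  add 254.205.0.0/16 -> H2 at depth 16
  Q 157.112.88.187: descend 1 ; hops seen [∅] ; pick no-route
  add 254.205.0.0/20 -> H1 at depth 20
  Q 254.32.25.59: descend 11111110 ; hops seen [H0] ; pick H0
  Q 38.16.0.1: descend 0010011000010000 ; hops seen [H1,H0,H2] ; pick H2
  add 254.205.0.0/16 -> H0 at depth 16
  Q 38.89.234.58: descend 001001100 ; hops seen [H1] ; pick H1
  Q 38.16.0.26: descend 0010011000010000 ; hops seen [H1,H0,H2] ; pick H2
  add 38.16.203.224/28 -> H0 at depth 28
  Q 228.186.164.114: descend 111 ; hops seen [∅] ; pick no-route

== LOOKUPS ==
["H2","H2","H0","no-route","H0","H2","H1","H2","no-route"]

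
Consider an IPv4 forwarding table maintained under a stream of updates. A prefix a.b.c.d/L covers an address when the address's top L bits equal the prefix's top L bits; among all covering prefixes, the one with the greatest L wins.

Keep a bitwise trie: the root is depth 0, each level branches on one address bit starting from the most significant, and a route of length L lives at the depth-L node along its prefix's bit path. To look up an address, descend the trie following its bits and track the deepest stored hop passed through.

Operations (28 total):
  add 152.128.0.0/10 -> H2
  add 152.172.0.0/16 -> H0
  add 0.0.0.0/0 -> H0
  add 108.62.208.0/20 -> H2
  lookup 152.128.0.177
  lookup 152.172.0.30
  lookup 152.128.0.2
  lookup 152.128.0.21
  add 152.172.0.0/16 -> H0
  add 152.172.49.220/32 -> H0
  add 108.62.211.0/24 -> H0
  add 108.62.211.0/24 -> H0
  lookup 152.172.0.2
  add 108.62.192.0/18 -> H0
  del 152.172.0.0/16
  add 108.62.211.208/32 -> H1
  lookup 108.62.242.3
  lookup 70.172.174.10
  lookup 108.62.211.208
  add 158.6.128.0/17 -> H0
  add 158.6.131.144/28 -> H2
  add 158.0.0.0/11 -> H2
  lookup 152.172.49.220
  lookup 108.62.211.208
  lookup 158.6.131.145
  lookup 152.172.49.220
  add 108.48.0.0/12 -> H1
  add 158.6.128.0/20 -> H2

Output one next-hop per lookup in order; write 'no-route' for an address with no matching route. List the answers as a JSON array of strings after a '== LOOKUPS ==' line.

Trace:
  add 152.128.0.0/10 -> H2 at depth 10
  add 152.172.0.0/16 -> H0 at depth 16
  add 0.0.0.0/0 -> H0 at depth 0
  add 108.62.208.0/20 -> H2 at depth 20
  Q 152.128.0.177: descend 1001100010 ; hops seen [H0,H2] ; pick H2
  Q 152.172.0.30: descend 1001100010101100 ; hops seen [H0,H2,H0] ; pick H0
  Q 152.128.0.2: descend 1001100010 ; hops seen [H0,H2] ; pick H2
  Q 152.128.0.21: descend 1001100010 ; hops seen [H0,H2] ; pick H2
  add 152.172.0.0/16 -> H0 at depth 16
  add 152.172.49.220/32 -> H0 at depth 32
  add 108.62.211.0/24 -> H0 at depth 24
  add 108.62.211.0/24 -> H0 at depth 24
  Q 152.172.0.2: descend 100110001010110000 ; hops seen [H0,H2,H0] ; pick H0
  add 108.62.192.0/18 -> H0 at depth 18
  del 152.172.0.0/16 (clear depth 16)
  add 108.62.211.208/32 -> H1 at depth 32
  Q 108.62.242.3: descend 011011000011111011 ; hops seen [H0,H0] ; pick H0
  Q 70.172.174.10: descend 01 ; hops seen [H0] ; pick H0
  Q 108.62.211.208: descend 01101100001111101101001111010000 ; hops seen [H0,H0,H2,H0,H1] ; pick H1
  add 158.6.128.0/17 -> H0 at depth 17
  add 158.6.131.144/28 -> H2 at depth 28
  add 158.0.0.0/11 -> H2 at depth 11
  Q 152.172.49.220: descend 10011000101011000011000111011100 ; hops seen [H0,H2,H0] ; pick H0
  Q 108.62.211.208: descend 01101100001111101101001111010000 ; hops seen [H0,H0,H2,H0,H1] ; pick H1
  Q 158.6.131.145: descend 1001111000000110100000111001 ; hops seen [H0,H2,H0,H2] ; pick H2
  Q 152.172.49.220: descend 10011000101011000011000111011100 ; hops seen [H0,H2,H0] ; pick H0
  add 108.48.0.0/12 -> H1 at depth 12
  add 158.6.128.0/20 -> H2 at depth 20

== LOOKUPS ==
["H2","H0","H2","H2","H0","H0","H0","H1","H0","H1","H2","H0"]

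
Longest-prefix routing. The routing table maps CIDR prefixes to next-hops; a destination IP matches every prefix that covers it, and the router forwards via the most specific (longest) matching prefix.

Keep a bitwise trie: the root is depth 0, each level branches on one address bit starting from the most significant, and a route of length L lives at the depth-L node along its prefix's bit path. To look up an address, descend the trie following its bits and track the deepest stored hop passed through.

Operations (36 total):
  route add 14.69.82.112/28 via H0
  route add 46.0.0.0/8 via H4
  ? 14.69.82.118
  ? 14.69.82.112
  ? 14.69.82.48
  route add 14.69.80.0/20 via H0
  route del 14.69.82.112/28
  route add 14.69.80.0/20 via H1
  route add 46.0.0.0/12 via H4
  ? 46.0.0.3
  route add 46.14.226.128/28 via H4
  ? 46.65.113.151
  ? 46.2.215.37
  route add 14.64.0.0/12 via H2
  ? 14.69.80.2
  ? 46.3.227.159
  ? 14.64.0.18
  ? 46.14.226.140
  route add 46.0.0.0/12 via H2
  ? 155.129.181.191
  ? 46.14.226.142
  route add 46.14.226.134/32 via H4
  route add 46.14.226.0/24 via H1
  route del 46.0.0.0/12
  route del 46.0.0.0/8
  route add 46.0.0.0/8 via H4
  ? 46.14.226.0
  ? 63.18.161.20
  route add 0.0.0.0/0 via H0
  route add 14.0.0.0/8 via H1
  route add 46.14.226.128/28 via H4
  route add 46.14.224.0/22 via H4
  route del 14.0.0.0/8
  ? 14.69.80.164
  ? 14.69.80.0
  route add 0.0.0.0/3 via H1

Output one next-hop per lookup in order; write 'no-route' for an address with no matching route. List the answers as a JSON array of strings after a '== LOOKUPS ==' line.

Apply in order:
  + 14.69.82.112/28 (H0) depth=28
  + 46.0.0.0/8 (H4) depth=8
  lookup 14.69.82.118: bits 0000111001000101010100100111 walk d0:-→d1:-→d2:-→d3:-→d4:-→d5:-→d6:-→d7:-→d8:-→d9:-→d10:-→d11:-→d12:-→d13:-→d14:-→d15:-→d16:-→d17:-→d18:-→d19:-→d20:-→d21:-→d22:-→d23:-→d24:-→d25:-→d26:-→d27:-→d28:H0 -> H0
  lookup 14.69.82.112: bits 0000111001000101010100100111 walk d0:-→d1:-→d2:-→d3:-→d4:-→d5:-→d6:-→d7:-→d8:-→d9:-→d10:-→d11:-→d12:-→d13:-→d14:-→d15:-→d16:-→d17:-→d18:-→d19:-→d20:-→d21:-→d22:-→d23:-→d24:-→d25:-→d26:-→d27:-→d28:H0 -> H0
  lookup 14.69.82.48: bits 0000111001000101010100100 walk d0:-→d1:-→d2:-→d3:-→d4:-→d5:-→d6:-→d7:-→d8:-→d9:-→d10:-→d11:-→d12:-→d13:-→d14:-→d15:-→d16:-→d17:-→d18:-→d19:-→d20:-→d21:-→d22:-→d23:-→d24:-→d25:- -> no-route
  + 14.69.80.0/20 (H0) depth=20
  del 14.69.82.112/28 (clear depth 28)
  + 14.69.80.0/20 (H1) depth=20
  + 46.0.0.0/12 (H4) depth=12
  lookup 46.0.0.3: bits 001011100000 walk d0:-→d1:-→d2:-→d3:-→d4:-→d5:-→d6:-→d7:-→d8:H4→d9:-→d10:-→d11:-→d12:H4 -> H4
  + 46.14.226.128/28 (H4) depth=28
  lookup 46.65.113.151: bits 001011100 walk d0:-→d1:-→d2:-→d3:-→d4:-→d5:-→d6:-→d7:-→d8:H4→d9:- -> H4
  lookup 46.2.215.37: bits 001011100000 walk d0:-→d1:-→d2:-→d3:-→d4:-→d5:-→d6:-→d7:-→d8:H4→d9:-→d10:-→d11:-→d12:H4 -> H4
  + 14.64.0.0/12 (H2) depth=12
  lookup 14.69.80.2: bits 0000111001000101010100 walk d0:-→d1:-→d2:-→d3:-→d4:-→d5:-→d6:-→d7:-→d8:-→d9:-→d10:-→d11:-→d12:H2→d13:-→d14:-→d15:-→d16:-→d17:-→d18:-→d19:-→d20:H1→d21:-→d22:- -> H1
  lookup 46.3.227.159: bits 001011100000 walk d0:-→d1:-→d2:-→d3:-→d4:-→d5:-→d6:-→d7:-→d8:H4→d9:-→d10:-→d11:-→d12:H4 -> H4
  lookup 14.64.0.18: bits 0000111001000 walk d0:-→d1:-→d2:-→d3:-→d4:-→d5:-→d6:-→d7:-→d8:-→d9:-→d10:-→d11:-→d12:H2→d13:- -> H2
  lookup 46.14.226.140: bits 0010111000001110111000101000 walk d0:-→d1:-→d2:-→d3:-→d4:-→d5:-→d6:-→d7:-→d8:H4→d9:-→d10:-→d11:-→d12:H4→d13:-→d14:-→d15:-→d16:-→d17:-→d18:-→d19:-→d20:-→d21:-→d22:-→d23:-→d24:-→d25:-→d26:-→d27:-→d28:H4 -> H4
  + 46.0.0.0/12 (H2) depth=12
  lookup 155.129.181.191: bits ε walk d0:- -> no-route
  lookup 46.14.226.142: bits 0010111000001110111000101000 walk d0:-→d1:-→d2:-→d3:-→d4:-→d5:-→d6:-→d7:-→d8:H4→d9:-→d10:-→d11:-→d12:H2→d13:-→d14:-→d15:-→d16:-→d17:-→d18:-→d19:-→d20:-→d21:-→d22:-→d23:-→d24:-→d25:-→d26:-→d27:-→d28:H4 -> H4
  + 46.14.226.134/32 (H4) depth=32
  + 46.14.226.0/24 (H1) depth=24
  del 46.0.0.0/12 (clear depth 12)
  del 46.0.0.0/8 (clear depth 8)
  + 46.0.0.0/8 (H4) depth=8
  lookup 46.14.226.0: bits 001011100000111011100010 walk d0:-→d1:-→d2:-→d3:-→d4:-→d5:-→d6:-→d7:-→d8:H4→d9:-→d10:-→d11:-→d12:-→d13:-→d14:-→d15:-→d16:-→d17:-→d18:-→d19:-→d20:-→d21:-→d22:-→d23:-→d24:H1 -> H1
  lookup 63.18.161.20: bits 001 walk d0:-→d1:-→d2:-→d3:- -> no-route
  + 0.0.0.0/0 (H0) depth=0
  + 14.0.0.0/8 (H1) depth=8
  + 46.14.226.128/28 (H4) depth=28
  + 46.14.224.0/22 (H4) depth=22
  del 14.0.0.0/8 (clear depth 8)
  lookup 14.69.80.164: bits 0000111001000101010100 walk d0:H0→d1:-→d2:-→d3:-→d4:-→d5:-→d6:-→d7:-→d8:-→d9:-→d10:-→d11:-→d12:H2→d13:-→d14:-→d15:-→d16:-→d17:-→d18:-→d19:-→d20:H1→d21:-→d22:- -> H1
  lookup 14.69.80.0: bits 0000111001000101010100 walk d0:H0→d1:-→d2:-→d3:-→d4:-→d5:-→d6:-→d7:-→d8:-→d9:-→d10:-→d11:-→d12:H2→d13:-→d14:-→d15:-→d16:-→d17:-→d18:-→d19:-→d20:H1→d21:-→d22:- -> H1
  + 0.0.0.0/3 (H1) depth=3

== LOOKUPS ==
["H0","H0","no-route","H4","H4","H4","H1","H4","H2","H4","no-route","H4","H1","no-route","H1","H1"]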